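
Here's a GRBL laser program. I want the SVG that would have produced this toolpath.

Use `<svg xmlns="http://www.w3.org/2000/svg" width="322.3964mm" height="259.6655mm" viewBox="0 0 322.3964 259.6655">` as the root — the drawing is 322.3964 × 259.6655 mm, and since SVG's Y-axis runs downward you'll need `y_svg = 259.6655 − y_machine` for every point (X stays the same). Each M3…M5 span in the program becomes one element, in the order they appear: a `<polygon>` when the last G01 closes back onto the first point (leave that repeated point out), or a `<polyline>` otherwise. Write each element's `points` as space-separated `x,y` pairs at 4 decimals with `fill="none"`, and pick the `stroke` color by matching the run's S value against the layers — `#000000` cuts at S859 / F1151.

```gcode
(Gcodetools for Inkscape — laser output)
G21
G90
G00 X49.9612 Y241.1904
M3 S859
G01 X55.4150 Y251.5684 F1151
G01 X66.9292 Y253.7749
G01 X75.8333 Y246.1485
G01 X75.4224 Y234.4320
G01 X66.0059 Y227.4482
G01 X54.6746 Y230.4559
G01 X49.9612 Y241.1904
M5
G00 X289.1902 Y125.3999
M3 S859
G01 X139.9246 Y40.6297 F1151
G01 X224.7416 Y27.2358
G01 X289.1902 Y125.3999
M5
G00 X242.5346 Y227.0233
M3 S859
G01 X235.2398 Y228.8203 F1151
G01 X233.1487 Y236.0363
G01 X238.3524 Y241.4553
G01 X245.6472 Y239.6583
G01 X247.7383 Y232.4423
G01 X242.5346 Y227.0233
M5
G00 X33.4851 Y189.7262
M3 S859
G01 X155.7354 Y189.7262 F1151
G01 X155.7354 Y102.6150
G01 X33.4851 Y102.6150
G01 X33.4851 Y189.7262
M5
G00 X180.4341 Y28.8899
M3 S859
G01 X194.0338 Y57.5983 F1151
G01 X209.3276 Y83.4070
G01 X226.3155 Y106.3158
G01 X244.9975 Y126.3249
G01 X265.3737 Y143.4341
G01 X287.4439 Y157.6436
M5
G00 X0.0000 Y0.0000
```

<svg xmlns="http://www.w3.org/2000/svg" width="322.3964mm" height="259.6655mm" viewBox="0 0 322.3964 259.6655">
  <polygon points="49.9612,18.4751 55.4150,8.0971 66.9292,5.8906 75.8333,13.5170 75.4224,25.2335 66.0059,32.2173 54.6746,29.2096" fill="none" stroke="#000000"/>
  <polygon points="289.1902,134.2656 139.9246,219.0358 224.7416,232.4297" fill="none" stroke="#000000"/>
  <polygon points="242.5346,32.6422 235.2398,30.8452 233.1487,23.6292 238.3524,18.2102 245.6472,20.0072 247.7383,27.2232" fill="none" stroke="#000000"/>
  <polygon points="33.4851,69.9393 155.7354,69.9393 155.7354,157.0505 33.4851,157.0505" fill="none" stroke="#000000"/>
  <polyline points="180.4341,230.7756 194.0338,202.0672 209.3276,176.2585 226.3155,153.3497 244.9975,133.3406 265.3737,116.2314 287.4439,102.0219" fill="none" stroke="#000000"/>
</svg>

y_svg = 259.6655 − y_m. Every run uses S859, so all elements get stroke `#000000` (cut).

[1] closed run; points: 49.9612,18.4751 55.4150,8.0971 66.9292,5.8906 75.8333,13.5170 75.4224,25.2335 66.0059,32.2173 54.6746,29.2096

[2] closed run; points: 289.1902,134.2656 139.9246,219.0358 224.7416,232.4297

[3] closed run; points: 242.5346,32.6422 235.2398,30.8452 233.1487,23.6292 238.3524,18.2102 245.6472,20.0072 247.7383,27.2232

[4] closed run; points: 33.4851,69.9393 155.7354,69.9393 155.7354,157.0505 33.4851,157.0505

[5] open run; points: 180.4341,230.7756 194.0338,202.0672 209.3276,176.2585 226.3155,153.3497 244.9975,133.3406 265.3737,116.2314 287.4439,102.0219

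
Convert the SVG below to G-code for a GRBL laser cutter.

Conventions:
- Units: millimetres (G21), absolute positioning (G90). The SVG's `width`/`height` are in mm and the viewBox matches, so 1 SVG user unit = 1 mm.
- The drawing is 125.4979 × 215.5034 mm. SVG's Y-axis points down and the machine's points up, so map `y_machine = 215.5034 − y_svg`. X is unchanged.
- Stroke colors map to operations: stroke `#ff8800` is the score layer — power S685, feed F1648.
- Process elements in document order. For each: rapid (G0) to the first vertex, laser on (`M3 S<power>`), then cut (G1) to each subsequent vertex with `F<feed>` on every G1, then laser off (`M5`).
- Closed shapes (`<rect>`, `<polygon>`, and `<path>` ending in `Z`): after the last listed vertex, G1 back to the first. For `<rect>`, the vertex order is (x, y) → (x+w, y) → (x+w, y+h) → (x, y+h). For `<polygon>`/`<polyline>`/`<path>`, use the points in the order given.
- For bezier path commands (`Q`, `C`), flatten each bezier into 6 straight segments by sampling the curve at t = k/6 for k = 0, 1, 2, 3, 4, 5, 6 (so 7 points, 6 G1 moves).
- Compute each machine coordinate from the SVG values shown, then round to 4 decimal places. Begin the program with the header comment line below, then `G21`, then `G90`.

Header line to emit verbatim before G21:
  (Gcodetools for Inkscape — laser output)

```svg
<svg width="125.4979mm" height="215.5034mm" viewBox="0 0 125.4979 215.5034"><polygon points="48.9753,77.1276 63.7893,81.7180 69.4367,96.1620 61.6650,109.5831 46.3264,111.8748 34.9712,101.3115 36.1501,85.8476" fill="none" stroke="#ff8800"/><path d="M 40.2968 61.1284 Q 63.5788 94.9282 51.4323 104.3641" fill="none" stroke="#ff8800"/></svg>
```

viewBox `0 0 125.4979 215.5034` with mm width/height → 1 unit = 1 mm. Flip: y_m = 215.5034 − y_svg.

**Shape 1** — `<polygon>` regular polygon, stroke `#ff8800` → score (S685, F1648). Machine vertices: (48.9753,138.3758) → (63.7893,133.7854) → (69.4367,119.3414) → (61.6650,105.9203) → (46.3264,103.6286) → (34.9712,114.1919) → (36.1501,129.6558) → (48.9753,138.3758). Closed: final G1 returns to the first vertex.

**Shape 2** — `<path>` quadratic bezier, stroke `#ff8800` → score (S685, F1648). Control points (SVG): P0=(40.2968,61.1284), P1=(63.5788,94.9282), P2=(51.4323,104.3641); sampled at t=k/6. Machine vertices: (40.2968,154.3750) → (47.0733,143.7852) → (51.8816,134.5489) → (54.7217,126.6662) → (55.5935,120.1370) → (54.4970,114.9614) → (51.4323,111.1393). Open path.

(Gcodetools for Inkscape — laser output)
G21
G90
G0 X48.9753 Y138.3758
M3 S685
G1 X63.7893 Y133.7854 F1648
G1 X69.4367 Y119.3414 F1648
G1 X61.6650 Y105.9203 F1648
G1 X46.3264 Y103.6286 F1648
G1 X34.9712 Y114.1919 F1648
G1 X36.1501 Y129.6558 F1648
G1 X48.9753 Y138.3758 F1648
M5
G0 X40.2968 Y154.3750
M3 S685
G1 X47.0733 Y143.7852 F1648
G1 X51.8816 Y134.5489 F1648
G1 X54.7217 Y126.6662 F1648
G1 X55.5935 Y120.1370 F1648
G1 X54.4970 Y114.9614 F1648
G1 X51.4323 Y111.1393 F1648
M5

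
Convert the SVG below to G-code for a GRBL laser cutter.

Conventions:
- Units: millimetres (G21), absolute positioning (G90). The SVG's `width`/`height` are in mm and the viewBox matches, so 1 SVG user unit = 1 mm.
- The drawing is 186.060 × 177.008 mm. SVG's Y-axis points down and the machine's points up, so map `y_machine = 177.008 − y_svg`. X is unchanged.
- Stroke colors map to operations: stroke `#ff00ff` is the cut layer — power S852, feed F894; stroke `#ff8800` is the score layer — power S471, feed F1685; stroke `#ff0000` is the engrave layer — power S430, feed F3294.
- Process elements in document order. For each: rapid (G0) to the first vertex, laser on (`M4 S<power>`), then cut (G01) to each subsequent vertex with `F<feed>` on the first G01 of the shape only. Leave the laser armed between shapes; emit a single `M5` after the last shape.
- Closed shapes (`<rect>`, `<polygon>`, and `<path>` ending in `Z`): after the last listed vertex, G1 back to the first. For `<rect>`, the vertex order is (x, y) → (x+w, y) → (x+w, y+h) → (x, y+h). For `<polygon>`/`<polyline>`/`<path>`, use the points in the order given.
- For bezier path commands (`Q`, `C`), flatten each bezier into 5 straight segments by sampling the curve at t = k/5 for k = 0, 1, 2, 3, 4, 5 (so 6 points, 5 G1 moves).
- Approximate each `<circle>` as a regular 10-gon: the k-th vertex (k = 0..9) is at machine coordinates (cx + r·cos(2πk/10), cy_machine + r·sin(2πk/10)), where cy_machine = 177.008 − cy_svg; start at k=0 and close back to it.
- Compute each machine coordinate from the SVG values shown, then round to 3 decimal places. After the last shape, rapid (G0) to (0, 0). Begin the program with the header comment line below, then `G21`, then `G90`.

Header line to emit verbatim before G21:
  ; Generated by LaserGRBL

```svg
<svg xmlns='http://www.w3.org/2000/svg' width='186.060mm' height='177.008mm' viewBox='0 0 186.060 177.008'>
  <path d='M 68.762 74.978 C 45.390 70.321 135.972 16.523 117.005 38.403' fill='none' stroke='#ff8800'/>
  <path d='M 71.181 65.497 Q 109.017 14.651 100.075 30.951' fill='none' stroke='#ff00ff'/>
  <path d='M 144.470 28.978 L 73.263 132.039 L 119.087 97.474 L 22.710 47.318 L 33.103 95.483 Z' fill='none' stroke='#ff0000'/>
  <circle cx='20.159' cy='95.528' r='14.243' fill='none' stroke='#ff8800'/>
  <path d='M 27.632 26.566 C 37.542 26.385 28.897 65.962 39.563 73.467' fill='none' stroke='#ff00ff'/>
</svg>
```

; Generated by LaserGRBL
G21
G90
G0 X68.762 Y102.030
M4 S471
G01 X66.625 Y109.723 F1685
G01 X81.109 Y123.218
G01 X101.486 Y136.524
G01 X117.027 Y143.650
G01 X117.005 Y138.605
G0 X71.181 Y111.511
M4 S852
G01 X84.444 Y129.164 F894
G01 X93.965 Y141.444
G01 X99.744 Y148.354
G01 X101.781 Y149.891
G01 X100.075 Y146.057
G0 X144.470 Y148.030
M4 S430
G01 X73.263 Y44.969 F3294
G01 X119.087 Y79.534
G01 X22.710 Y129.690
G01 X33.103 Y81.525
G01 X144.470 Y148.030
G0 X34.402 Y81.480
M4 S471
G01 X31.682 Y89.852 F1685
G01 X24.560 Y95.026
G01 X15.758 Y95.026
G01 X8.636 Y89.852
G01 X5.916 Y81.480
G01 X8.636 Y73.108
G01 X15.758 Y67.934
G01 X24.560 Y67.934
G01 X31.682 Y73.108
G01 X34.402 Y81.480
G0 X27.632 Y150.442
M4 S852
G01 X31.654 Y146.354 F894
G01 X33.041 Y136.172
G01 X33.610 Y123.344
G01 X35.178 Y111.318
G01 X39.563 Y103.541
M5
G0 X0.000 Y0.000

viewBox `0 0 186.060 177.008` with mm width/height → 1 unit = 1 mm. Flip: y_m = 177.008 − y_svg.

**Shape 1** — `<path>` cubic bezier, stroke `#ff8800` → score (S471, F1685). Control points (SVG): P0=(68.762,74.978), P1=(45.390,70.321), P2=(135.972,16.523), P3=(117.005,38.403); sampled at t=k/5. Machine vertices: (68.762,102.030) → (66.625,109.723) → (81.109,123.218) → (101.486,136.524) → (117.027,143.650) → (117.005,138.605). Open path.

**Shape 2** — `<path>` quadratic bezier, stroke `#ff00ff` → cut (S852, F894). Control points (SVG): P0=(71.181,65.497), P1=(109.017,14.651), P2=(100.075,30.951); sampled at t=k/5. Machine vertices: (71.181,111.511) → (84.444,129.164) → (93.965,141.444) → (99.744,148.354) → (101.781,149.891) → (100.075,146.057). Open path.

**Shape 3** — `<path>` closed polygon, stroke `#ff0000` → engrave (S430, F3294). Machine vertices: (144.470,148.030) → (73.263,44.969) → (119.087,79.534) → (22.710,129.690) → (33.103,81.525) → (144.470,148.030). Closed: final G1 returns to the first vertex.

**Shape 4** — `<circle>` circle, stroke `#ff8800` → score (S471, F1685). Machine vertices: (34.402,81.480) → (31.682,89.852) → (24.560,95.026) → (15.758,95.026) → (8.636,89.852) → (5.916,81.480) → (8.636,73.108) → (15.758,67.934) → (24.560,67.934) → (31.682,73.108) → (34.402,81.480). Closed: final G1 returns to the first vertex.

**Shape 5** — `<path>` cubic bezier, stroke `#ff00ff` → cut (S852, F894). Control points (SVG): P0=(27.632,26.566), P1=(37.542,26.385), P2=(28.897,65.962), P3=(39.563,73.467); sampled at t=k/5. Machine vertices: (27.632,150.442) → (31.654,146.354) → (33.041,136.172) → (33.610,123.344) → (35.178,111.318) → (39.563,103.541). Open path.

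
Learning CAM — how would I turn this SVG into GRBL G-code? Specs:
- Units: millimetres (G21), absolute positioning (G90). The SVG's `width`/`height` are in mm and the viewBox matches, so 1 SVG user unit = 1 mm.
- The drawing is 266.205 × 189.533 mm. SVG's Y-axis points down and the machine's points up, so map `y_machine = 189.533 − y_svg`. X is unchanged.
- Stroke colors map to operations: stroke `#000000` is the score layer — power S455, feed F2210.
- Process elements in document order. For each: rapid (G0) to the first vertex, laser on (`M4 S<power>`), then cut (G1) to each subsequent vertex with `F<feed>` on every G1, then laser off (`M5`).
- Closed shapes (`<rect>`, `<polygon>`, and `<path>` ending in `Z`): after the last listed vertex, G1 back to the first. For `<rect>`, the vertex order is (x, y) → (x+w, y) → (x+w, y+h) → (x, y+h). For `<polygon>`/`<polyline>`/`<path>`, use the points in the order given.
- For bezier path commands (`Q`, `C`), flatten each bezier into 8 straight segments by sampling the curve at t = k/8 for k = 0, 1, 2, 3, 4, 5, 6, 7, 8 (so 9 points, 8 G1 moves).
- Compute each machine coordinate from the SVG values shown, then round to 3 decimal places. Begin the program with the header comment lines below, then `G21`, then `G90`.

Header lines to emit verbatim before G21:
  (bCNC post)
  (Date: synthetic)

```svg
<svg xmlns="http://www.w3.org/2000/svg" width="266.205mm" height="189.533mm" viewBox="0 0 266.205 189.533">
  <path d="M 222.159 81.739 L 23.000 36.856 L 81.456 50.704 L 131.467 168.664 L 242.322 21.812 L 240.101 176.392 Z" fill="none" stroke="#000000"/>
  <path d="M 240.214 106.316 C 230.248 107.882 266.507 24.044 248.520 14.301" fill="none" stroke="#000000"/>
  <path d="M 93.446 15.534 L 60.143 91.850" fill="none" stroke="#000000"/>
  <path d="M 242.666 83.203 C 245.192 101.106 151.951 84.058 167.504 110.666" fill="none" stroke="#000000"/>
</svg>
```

1 u = 1 mm; y_m = 189.533 − y.

[1] `<path>` closed polygon, #000000→score S455 F2210: (222.159,107.794) → (23.000,152.677) → (81.456,138.829) → (131.467,20.869) → (242.322,167.721) → (240.101,13.141) → (222.159,107.794) (closed)

[2] `<path>` cubic bezier, #000000→score S455 F2210: (240.214,83.217) → (238.447,86.322) → (239.837,95.564) → (243.205,109.074) → (247.375,124.984) → (251.169,141.423) → (253.409,156.524) → (252.919,168.417) → (248.520,175.232)

[3] `<path>` line segment, #000000→score S455 F2210: (93.446,173.999) → (60.143,97.683)

[4] `<path>` cubic bezier, #000000→score S455 F2210: (242.666,106.330) → (239.524,101.101) → (229.800,98.228) → (215.893,96.789) → (200.200,95.863) → (185.117,94.529) → (173.042,91.866) → (166.372,86.952) → (167.504,78.867)

(bCNC post)
(Date: synthetic)
G21
G90
G0 X222.159 Y107.794
M4 S455
G1 X23.000 Y152.677 F2210
G1 X81.456 Y138.829 F2210
G1 X131.467 Y20.869 F2210
G1 X242.322 Y167.721 F2210
G1 X240.101 Y13.141 F2210
G1 X222.159 Y107.794 F2210
M5
G0 X240.214 Y83.217
M4 S455
G1 X238.447 Y86.322 F2210
G1 X239.837 Y95.564 F2210
G1 X243.205 Y109.074 F2210
G1 X247.375 Y124.984 F2210
G1 X251.169 Y141.423 F2210
G1 X253.409 Y156.524 F2210
G1 X252.919 Y168.417 F2210
G1 X248.520 Y175.232 F2210
M5
G0 X93.446 Y173.999
M4 S455
G1 X60.143 Y97.683 F2210
M5
G0 X242.666 Y106.330
M4 S455
G1 X239.524 Y101.101 F2210
G1 X229.800 Y98.228 F2210
G1 X215.893 Y96.789 F2210
G1 X200.200 Y95.863 F2210
G1 X185.117 Y94.529 F2210
G1 X173.042 Y91.866 F2210
G1 X166.372 Y86.952 F2210
G1 X167.504 Y78.867 F2210
M5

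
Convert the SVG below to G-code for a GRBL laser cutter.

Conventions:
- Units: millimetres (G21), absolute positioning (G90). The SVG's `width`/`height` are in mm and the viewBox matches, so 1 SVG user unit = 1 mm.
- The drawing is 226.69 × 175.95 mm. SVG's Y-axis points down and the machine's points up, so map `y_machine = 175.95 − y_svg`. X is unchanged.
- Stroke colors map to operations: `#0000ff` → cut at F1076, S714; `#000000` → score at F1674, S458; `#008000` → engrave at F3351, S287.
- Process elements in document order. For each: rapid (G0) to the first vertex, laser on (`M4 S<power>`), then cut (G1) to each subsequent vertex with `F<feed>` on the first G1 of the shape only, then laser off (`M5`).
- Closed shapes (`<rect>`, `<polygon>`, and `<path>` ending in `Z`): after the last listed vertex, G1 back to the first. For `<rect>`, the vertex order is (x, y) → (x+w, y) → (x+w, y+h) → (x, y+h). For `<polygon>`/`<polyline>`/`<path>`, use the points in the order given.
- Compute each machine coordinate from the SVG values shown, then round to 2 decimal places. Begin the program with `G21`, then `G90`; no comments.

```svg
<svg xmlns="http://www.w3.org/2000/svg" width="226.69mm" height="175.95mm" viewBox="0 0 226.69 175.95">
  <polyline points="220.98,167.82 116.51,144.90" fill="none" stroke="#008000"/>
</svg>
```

G21
G90
G0 X220.98 Y8.13
M4 S287
G1 X116.51 Y31.05 F3351
M5

1 u = 1 mm; y_m = 175.95 − y.

[1] `<polyline>` line segment, #008000→engrave S287 F3351: (220.98,8.13) → (116.51,31.05)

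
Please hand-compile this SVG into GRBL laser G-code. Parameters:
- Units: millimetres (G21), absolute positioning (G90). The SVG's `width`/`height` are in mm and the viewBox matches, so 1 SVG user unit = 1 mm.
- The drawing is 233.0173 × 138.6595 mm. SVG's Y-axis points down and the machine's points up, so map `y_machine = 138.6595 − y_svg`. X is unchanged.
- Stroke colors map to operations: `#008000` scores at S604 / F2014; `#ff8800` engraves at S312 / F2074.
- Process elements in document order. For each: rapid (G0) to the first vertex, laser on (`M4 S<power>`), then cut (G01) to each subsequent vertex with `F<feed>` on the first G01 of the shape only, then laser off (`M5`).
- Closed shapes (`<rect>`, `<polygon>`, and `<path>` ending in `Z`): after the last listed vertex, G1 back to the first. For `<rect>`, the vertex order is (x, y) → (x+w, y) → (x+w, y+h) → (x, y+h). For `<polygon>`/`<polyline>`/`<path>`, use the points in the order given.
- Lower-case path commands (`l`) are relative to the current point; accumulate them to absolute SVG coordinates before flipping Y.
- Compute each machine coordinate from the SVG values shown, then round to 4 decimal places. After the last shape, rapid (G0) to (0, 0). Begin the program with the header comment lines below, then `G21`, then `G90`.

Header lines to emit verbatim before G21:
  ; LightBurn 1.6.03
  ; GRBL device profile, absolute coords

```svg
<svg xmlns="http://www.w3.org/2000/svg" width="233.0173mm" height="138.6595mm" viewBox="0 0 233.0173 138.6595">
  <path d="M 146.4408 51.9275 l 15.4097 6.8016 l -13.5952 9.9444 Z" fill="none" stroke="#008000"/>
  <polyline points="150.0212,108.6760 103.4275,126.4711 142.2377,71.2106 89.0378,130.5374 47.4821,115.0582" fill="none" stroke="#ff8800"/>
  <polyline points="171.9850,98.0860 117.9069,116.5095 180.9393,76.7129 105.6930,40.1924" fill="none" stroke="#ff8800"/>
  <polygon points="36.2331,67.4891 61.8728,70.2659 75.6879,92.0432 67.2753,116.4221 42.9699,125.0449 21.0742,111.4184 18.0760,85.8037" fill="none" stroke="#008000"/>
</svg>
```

1 u = 1 mm; y_m = 138.6595 − y.

[1] `<path>` regular polygon, #008000→score S604 F2014: (146.4408,86.7320) → (161.8505,79.9304) → (148.2553,69.9860) → (146.4408,86.7320) (closed)

[2] `<polyline>` open polyline, #ff8800→engrave S312 F2074: (150.0212,29.9835) → (103.4275,12.1884) → (142.2377,67.4489) → (89.0378,8.1221) → (47.4821,23.6013)

[3] `<polyline>` open polyline, #ff8800→engrave S312 F2074: (171.9850,40.5735) → (117.9069,22.1500) → (180.9393,61.9466) → (105.6930,98.4671)

[4] `<polygon>` regular polygon, #008000→score S604 F2014: (36.2331,71.1704) → (61.8728,68.3936) → (75.6879,46.6163) → (67.2753,22.2374) → (42.9699,13.6146) → (21.0742,27.2411) → (18.0760,52.8558) → (36.2331,71.1704) (closed)

; LightBurn 1.6.03
; GRBL device profile, absolute coords
G21
G90
G0 X146.4408 Y86.7320
M4 S604
G01 X161.8505 Y79.9304 F2014
G01 X148.2553 Y69.9860
G01 X146.4408 Y86.7320
M5
G0 X150.0212 Y29.9835
M4 S312
G01 X103.4275 Y12.1884 F2074
G01 X142.2377 Y67.4489
G01 X89.0378 Y8.1221
G01 X47.4821 Y23.6013
M5
G0 X171.9850 Y40.5735
M4 S312
G01 X117.9069 Y22.1500 F2074
G01 X180.9393 Y61.9466
G01 X105.6930 Y98.4671
M5
G0 X36.2331 Y71.1704
M4 S604
G01 X61.8728 Y68.3936 F2014
G01 X75.6879 Y46.6163
G01 X67.2753 Y22.2374
G01 X42.9699 Y13.6146
G01 X21.0742 Y27.2411
G01 X18.0760 Y52.8558
G01 X36.2331 Y71.1704
M5
G0 X0.0000 Y0.0000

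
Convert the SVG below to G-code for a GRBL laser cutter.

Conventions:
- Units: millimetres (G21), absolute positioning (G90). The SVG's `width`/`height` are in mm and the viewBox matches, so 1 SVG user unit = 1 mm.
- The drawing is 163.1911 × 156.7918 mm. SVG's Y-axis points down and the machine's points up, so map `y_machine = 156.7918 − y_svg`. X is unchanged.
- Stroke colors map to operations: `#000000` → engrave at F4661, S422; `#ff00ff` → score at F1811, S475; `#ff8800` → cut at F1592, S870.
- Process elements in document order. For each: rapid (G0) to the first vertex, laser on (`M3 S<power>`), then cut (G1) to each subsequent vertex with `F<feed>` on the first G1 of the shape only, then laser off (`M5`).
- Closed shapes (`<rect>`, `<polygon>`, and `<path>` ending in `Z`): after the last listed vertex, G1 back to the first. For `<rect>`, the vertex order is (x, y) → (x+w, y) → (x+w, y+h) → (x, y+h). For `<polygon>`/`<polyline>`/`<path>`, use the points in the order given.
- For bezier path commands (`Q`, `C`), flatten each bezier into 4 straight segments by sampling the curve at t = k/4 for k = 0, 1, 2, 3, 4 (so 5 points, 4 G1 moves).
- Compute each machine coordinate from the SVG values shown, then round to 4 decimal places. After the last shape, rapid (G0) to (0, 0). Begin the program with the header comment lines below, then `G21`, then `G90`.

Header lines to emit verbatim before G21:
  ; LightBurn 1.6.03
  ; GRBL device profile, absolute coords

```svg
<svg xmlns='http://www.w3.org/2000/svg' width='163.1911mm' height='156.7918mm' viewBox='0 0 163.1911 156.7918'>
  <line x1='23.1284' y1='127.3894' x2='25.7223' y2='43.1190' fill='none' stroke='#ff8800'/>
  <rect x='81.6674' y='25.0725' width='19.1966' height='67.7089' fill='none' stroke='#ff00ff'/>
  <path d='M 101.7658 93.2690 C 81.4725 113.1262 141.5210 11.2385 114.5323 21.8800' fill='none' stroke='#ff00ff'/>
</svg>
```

viewBox `0 0 163.1911 156.7918` with mm width/height → 1 unit = 1 mm. Flip: y_m = 156.7918 − y_svg.

**Shape 1** — `<line>` line segment, stroke `#ff8800` → cut (S870, F1592). Machine vertices: (23.1284,29.4024) → (25.7223,113.6728). Open path.

**Shape 2** — `<rect>` rectangle, stroke `#ff00ff` → score (S475, F1811). Machine vertices: (81.6674,131.7193) → (100.8640,131.7193) → (100.8640,64.0104) → (81.6674,64.0104) → (81.6674,131.7193). Closed: final G1 returns to the first vertex.

**Shape 3** — `<path>` cubic bezier, stroke `#ff00ff` → score (S475, F1811). Control points (SVG): P0=(101.7658,93.2690), P1=(81.4725,113.1262), P2=(141.5210,11.2385), P3=(114.5323,21.8800); sampled at t=k/4. Machine vertices: (101.7658,63.5228) → (98.9946,67.7965) → (110.6598,95.7614) → (121.0696,125.4542) → (114.5323,134.9118). Open path.

; LightBurn 1.6.03
; GRBL device profile, absolute coords
G21
G90
G0 X23.1284 Y29.4024
M3 S870
G1 X25.7223 Y113.6728 F1592
M5
G0 X81.6674 Y131.7193
M3 S475
G1 X100.8640 Y131.7193 F1811
G1 X100.8640 Y64.0104
G1 X81.6674 Y64.0104
G1 X81.6674 Y131.7193
M5
G0 X101.7658 Y63.5228
M3 S475
G1 X98.9946 Y67.7965 F1811
G1 X110.6598 Y95.7614
G1 X121.0696 Y125.4542
G1 X114.5323 Y134.9118
M5
G0 X0.0000 Y0.0000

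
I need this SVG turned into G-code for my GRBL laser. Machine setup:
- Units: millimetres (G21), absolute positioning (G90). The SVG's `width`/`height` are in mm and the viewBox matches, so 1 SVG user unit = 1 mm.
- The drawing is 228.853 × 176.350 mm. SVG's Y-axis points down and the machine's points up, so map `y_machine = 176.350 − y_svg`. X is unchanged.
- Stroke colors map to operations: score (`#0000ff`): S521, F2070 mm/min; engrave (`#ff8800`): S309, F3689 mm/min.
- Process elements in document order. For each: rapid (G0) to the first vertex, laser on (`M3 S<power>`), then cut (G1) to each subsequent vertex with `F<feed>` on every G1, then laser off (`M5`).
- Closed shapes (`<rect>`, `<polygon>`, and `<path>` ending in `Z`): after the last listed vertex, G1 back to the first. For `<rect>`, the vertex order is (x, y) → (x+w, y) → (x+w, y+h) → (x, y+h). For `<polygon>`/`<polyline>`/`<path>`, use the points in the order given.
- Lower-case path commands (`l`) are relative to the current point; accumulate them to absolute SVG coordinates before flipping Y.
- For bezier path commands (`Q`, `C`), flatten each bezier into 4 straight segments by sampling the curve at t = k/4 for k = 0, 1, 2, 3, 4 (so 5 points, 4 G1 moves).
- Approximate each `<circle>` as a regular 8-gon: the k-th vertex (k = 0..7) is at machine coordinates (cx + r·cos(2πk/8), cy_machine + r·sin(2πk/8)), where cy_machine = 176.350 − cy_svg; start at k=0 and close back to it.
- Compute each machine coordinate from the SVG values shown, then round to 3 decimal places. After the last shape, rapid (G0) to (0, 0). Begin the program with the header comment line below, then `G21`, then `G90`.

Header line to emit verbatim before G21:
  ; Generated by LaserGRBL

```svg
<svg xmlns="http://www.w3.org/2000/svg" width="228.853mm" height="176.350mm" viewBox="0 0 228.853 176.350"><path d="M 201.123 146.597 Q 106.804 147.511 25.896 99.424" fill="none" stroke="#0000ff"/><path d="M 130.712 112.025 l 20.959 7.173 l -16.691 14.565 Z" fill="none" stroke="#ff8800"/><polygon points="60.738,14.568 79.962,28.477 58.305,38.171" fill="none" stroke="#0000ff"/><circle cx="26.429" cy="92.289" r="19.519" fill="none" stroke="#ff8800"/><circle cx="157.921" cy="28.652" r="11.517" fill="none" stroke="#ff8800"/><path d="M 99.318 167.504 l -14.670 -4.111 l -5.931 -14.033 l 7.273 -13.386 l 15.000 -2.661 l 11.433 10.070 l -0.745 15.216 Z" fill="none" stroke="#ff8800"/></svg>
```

Since the viewBox matches the mm dimensions, user units are millimetres directly. The only transform is the Y-flip y_m = 176.350 − y_svg.

Shape 1 is a quadratic bezier drawn with `<path>`. Its stroke #0000ff means score at S521, F2070. After flipping Y the toolpath is (201.123,29.753) → (154.802,32.359) → (110.157,41.089) → (67.188,55.945) → (25.896,76.926).

Shape 2 is a regular polygon drawn with `<path>`. Its stroke #ff8800 means engrave at S309, F3689. After flipping Y the toolpath is (130.712,64.325) → (151.671,57.152) → (134.980,42.587) → (130.712,64.325), returning to the start.

Shape 3 is a regular polygon drawn with `<polygon>`. Its stroke #0000ff means score at S521, F2070. After flipping Y the toolpath is (60.738,161.782) → (79.962,147.873) → (58.305,138.179) → (60.738,161.782), returning to the start.

Shape 4 is a circle drawn with `<circle>`. Its stroke #ff8800 means engrave at S309, F3689. After flipping Y the toolpath is (45.948,84.061) → (40.231,97.863) → (26.429,103.580) → (12.627,97.863) → (6.910,84.061) → (12.627,70.259) → (26.429,64.542) → (40.231,70.259) → (45.948,84.061), returning to the start.

Shape 5 is a circle drawn with `<circle>`. Its stroke #ff8800 means engrave at S309, F3689. After flipping Y the toolpath is (169.438,147.698) → (166.065,155.842) → (157.921,159.215) → (149.777,155.842) → (146.404,147.698) → (149.777,139.554) → (157.921,136.181) → (166.065,139.554) → (169.438,147.698), returning to the start.

Shape 6 is a regular polygon drawn with `<path>`. Its stroke #ff8800 means engrave at S309, F3689. After flipping Y the toolpath is (99.318,8.846) → (84.648,12.957) → (78.717,26.990) → (85.990,40.376) → (100.990,43.037) → (112.423,32.967) → (111.678,17.751) → (99.318,8.846), returning to the start.

; Generated by LaserGRBL
G21
G90
G0 X201.123 Y29.753
M3 S521
G1 X154.802 Y32.359 F2070
G1 X110.157 Y41.089 F2070
G1 X67.188 Y55.945 F2070
G1 X25.896 Y76.926 F2070
M5
G0 X130.712 Y64.325
M3 S309
G1 X151.671 Y57.152 F3689
G1 X134.980 Y42.587 F3689
G1 X130.712 Y64.325 F3689
M5
G0 X60.738 Y161.782
M3 S521
G1 X79.962 Y147.873 F2070
G1 X58.305 Y138.179 F2070
G1 X60.738 Y161.782 F2070
M5
G0 X45.948 Y84.061
M3 S309
G1 X40.231 Y97.863 F3689
G1 X26.429 Y103.580 F3689
G1 X12.627 Y97.863 F3689
G1 X6.910 Y84.061 F3689
G1 X12.627 Y70.259 F3689
G1 X26.429 Y64.542 F3689
G1 X40.231 Y70.259 F3689
G1 X45.948 Y84.061 F3689
M5
G0 X169.438 Y147.698
M3 S309
G1 X166.065 Y155.842 F3689
G1 X157.921 Y159.215 F3689
G1 X149.777 Y155.842 F3689
G1 X146.404 Y147.698 F3689
G1 X149.777 Y139.554 F3689
G1 X157.921 Y136.181 F3689
G1 X166.065 Y139.554 F3689
G1 X169.438 Y147.698 F3689
M5
G0 X99.318 Y8.846
M3 S309
G1 X84.648 Y12.957 F3689
G1 X78.717 Y26.990 F3689
G1 X85.990 Y40.376 F3689
G1 X100.990 Y43.037 F3689
G1 X112.423 Y32.967 F3689
G1 X111.678 Y17.751 F3689
G1 X99.318 Y8.846 F3689
M5
G0 X0.000 Y0.000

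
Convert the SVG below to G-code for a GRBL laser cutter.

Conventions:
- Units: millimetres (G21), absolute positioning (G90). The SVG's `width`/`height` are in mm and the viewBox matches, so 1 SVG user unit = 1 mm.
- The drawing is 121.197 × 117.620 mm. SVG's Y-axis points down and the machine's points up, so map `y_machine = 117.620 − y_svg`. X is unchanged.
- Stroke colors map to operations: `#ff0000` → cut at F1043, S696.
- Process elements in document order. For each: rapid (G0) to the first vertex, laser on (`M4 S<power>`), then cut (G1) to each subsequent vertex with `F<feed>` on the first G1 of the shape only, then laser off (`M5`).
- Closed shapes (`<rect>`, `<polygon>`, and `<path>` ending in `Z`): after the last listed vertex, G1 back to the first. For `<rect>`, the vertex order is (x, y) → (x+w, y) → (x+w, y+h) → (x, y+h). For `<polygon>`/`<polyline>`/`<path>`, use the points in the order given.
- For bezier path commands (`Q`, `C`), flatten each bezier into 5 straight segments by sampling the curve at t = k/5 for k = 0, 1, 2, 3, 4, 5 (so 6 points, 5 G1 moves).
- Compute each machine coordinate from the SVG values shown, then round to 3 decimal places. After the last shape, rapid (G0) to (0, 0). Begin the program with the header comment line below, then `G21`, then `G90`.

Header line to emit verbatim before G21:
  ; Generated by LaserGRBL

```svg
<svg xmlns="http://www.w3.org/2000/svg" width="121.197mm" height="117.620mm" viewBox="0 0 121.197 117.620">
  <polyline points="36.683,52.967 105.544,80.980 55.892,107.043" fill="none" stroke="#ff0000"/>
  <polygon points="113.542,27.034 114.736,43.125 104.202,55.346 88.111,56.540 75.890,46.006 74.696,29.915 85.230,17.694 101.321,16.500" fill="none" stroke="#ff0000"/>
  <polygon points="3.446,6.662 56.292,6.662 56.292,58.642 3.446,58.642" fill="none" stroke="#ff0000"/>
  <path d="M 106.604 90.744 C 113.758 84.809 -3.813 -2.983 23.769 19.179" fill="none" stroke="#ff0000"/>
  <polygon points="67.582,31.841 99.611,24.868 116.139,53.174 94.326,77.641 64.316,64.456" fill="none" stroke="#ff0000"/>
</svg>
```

viewBox `0 0 121.197 117.620` with mm width/height → 1 unit = 1 mm. Flip: y_m = 117.620 − y_svg.

**Shape 1** — `<polyline>` open polyline, stroke `#ff0000` → cut (S696, F1043). Machine vertices: (36.683,64.653) → (105.544,36.640) → (55.892,10.577). Open path.

**Shape 2** — `<polygon>` regular polygon, stroke `#ff0000` → cut (S696, F1043). Machine vertices: (113.542,90.586) → (114.736,74.495) → (104.202,62.274) → (88.111,61.080) → (75.890,71.614) → (74.696,87.705) → (85.230,99.926) → (101.321,101.120) → (113.542,90.586). Closed: final G1 returns to the first vertex.

**Shape 3** — `<polygon>` rectangle, stroke `#ff0000` → cut (S696, F1043). Machine vertices: (3.446,110.958) → (56.292,110.958) → (56.292,58.978) → (3.446,58.978) → (3.446,110.958). Closed: final G1 returns to the first vertex.

**Shape 4** — `<path>` cubic bezier, stroke `#ff0000` → cut (S696, F1043). Control points (SVG): P0=(106.604,90.744), P1=(113.758,84.809), P2=(-3.813,-2.983), P3=(23.769,19.179); sampled at t=k/5. Machine vertices: (106.604,26.876) → (98.088,38.725) → (72.593,61.013) → (43.072,84.533) → (22.479,100.078) → (23.769,98.441). Open path.

**Shape 5** — `<polygon>` regular polygon, stroke `#ff0000` → cut (S696, F1043). Machine vertices: (67.582,85.779) → (99.611,92.752) → (116.139,64.446) → (94.326,39.979) → (64.316,53.164) → (67.582,85.779). Closed: final G1 returns to the first vertex.

; Generated by LaserGRBL
G21
G90
G0 X36.683 Y64.653
M4 S696
G1 X105.544 Y36.640 F1043
G1 X55.892 Y10.577
M5
G0 X113.542 Y90.586
M4 S696
G1 X114.736 Y74.495 F1043
G1 X104.202 Y62.274
G1 X88.111 Y61.080
G1 X75.890 Y71.614
G1 X74.696 Y87.705
G1 X85.230 Y99.926
G1 X101.321 Y101.120
G1 X113.542 Y90.586
M5
G0 X3.446 Y110.958
M4 S696
G1 X56.292 Y110.958 F1043
G1 X56.292 Y58.978
G1 X3.446 Y58.978
G1 X3.446 Y110.958
M5
G0 X106.604 Y26.876
M4 S696
G1 X98.088 Y38.725 F1043
G1 X72.593 Y61.013
G1 X43.072 Y84.533
G1 X22.479 Y100.078
G1 X23.769 Y98.441
M5
G0 X67.582 Y85.779
M4 S696
G1 X99.611 Y92.752 F1043
G1 X116.139 Y64.446
G1 X94.326 Y39.979
G1 X64.316 Y53.164
G1 X67.582 Y85.779
M5
G0 X0.000 Y0.000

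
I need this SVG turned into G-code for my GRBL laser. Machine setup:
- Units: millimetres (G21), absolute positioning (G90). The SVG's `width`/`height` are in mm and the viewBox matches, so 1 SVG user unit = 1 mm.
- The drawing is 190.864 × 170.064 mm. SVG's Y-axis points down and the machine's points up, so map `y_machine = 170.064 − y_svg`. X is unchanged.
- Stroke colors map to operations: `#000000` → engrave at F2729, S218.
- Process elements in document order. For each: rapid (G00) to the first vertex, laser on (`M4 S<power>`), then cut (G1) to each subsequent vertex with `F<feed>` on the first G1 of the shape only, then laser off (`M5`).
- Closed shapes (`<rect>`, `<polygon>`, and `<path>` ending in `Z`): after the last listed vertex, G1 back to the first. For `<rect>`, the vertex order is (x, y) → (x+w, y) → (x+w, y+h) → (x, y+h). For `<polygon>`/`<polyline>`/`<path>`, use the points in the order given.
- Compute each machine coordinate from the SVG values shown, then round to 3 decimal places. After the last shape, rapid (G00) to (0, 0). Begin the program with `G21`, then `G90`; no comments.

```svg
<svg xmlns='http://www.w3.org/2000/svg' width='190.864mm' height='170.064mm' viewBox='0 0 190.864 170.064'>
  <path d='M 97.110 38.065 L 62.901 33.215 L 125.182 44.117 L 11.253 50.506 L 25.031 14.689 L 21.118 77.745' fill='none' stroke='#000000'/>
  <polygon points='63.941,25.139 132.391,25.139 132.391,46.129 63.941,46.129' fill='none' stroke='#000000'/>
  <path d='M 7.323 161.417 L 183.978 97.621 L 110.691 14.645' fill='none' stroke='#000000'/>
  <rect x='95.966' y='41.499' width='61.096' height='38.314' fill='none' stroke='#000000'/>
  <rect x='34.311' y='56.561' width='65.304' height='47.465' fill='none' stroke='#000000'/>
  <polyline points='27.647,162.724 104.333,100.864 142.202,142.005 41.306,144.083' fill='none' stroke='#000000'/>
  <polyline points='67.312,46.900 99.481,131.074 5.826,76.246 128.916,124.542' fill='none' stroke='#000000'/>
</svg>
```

1 u = 1 mm; y_m = 170.064 − y.

[1] `<path>` open polyline, #000000→engrave S218 F2729: (97.110,131.999) → (62.901,136.849) → (125.182,125.947) → (11.253,119.558) → (25.031,155.375) → (21.118,92.319)

[2] `<polygon>` rectangle, #000000→engrave S218 F2729: (63.941,144.925) → (132.391,144.925) → (132.391,123.935) → (63.941,123.935) → (63.941,144.925) (closed)

[3] `<path>` open polyline, #000000→engrave S218 F2729: (7.323,8.647) → (183.978,72.443) → (110.691,155.419)

[4] `<rect>` rectangle, #000000→engrave S218 F2729: (95.966,128.565) → (157.062,128.565) → (157.062,90.251) → (95.966,90.251) → (95.966,128.565) (closed)

[5] `<rect>` rectangle, #000000→engrave S218 F2729: (34.311,113.503) → (99.615,113.503) → (99.615,66.038) → (34.311,66.038) → (34.311,113.503) (closed)

[6] `<polyline>` open polyline, #000000→engrave S218 F2729: (27.647,7.340) → (104.333,69.200) → (142.202,28.059) → (41.306,25.981)

[7] `<polyline>` open polyline, #000000→engrave S218 F2729: (67.312,123.164) → (99.481,38.990) → (5.826,93.818) → (128.916,45.522)

G21
G90
G00 X97.110 Y131.999
M4 S218
G1 X62.901 Y136.849 F2729
G1 X125.182 Y125.947
G1 X11.253 Y119.558
G1 X25.031 Y155.375
G1 X21.118 Y92.319
M5
G00 X63.941 Y144.925
M4 S218
G1 X132.391 Y144.925 F2729
G1 X132.391 Y123.935
G1 X63.941 Y123.935
G1 X63.941 Y144.925
M5
G00 X7.323 Y8.647
M4 S218
G1 X183.978 Y72.443 F2729
G1 X110.691 Y155.419
M5
G00 X95.966 Y128.565
M4 S218
G1 X157.062 Y128.565 F2729
G1 X157.062 Y90.251
G1 X95.966 Y90.251
G1 X95.966 Y128.565
M5
G00 X34.311 Y113.503
M4 S218
G1 X99.615 Y113.503 F2729
G1 X99.615 Y66.038
G1 X34.311 Y66.038
G1 X34.311 Y113.503
M5
G00 X27.647 Y7.340
M4 S218
G1 X104.333 Y69.200 F2729
G1 X142.202 Y28.059
G1 X41.306 Y25.981
M5
G00 X67.312 Y123.164
M4 S218
G1 X99.481 Y38.990 F2729
G1 X5.826 Y93.818
G1 X128.916 Y45.522
M5
G00 X0.000 Y0.000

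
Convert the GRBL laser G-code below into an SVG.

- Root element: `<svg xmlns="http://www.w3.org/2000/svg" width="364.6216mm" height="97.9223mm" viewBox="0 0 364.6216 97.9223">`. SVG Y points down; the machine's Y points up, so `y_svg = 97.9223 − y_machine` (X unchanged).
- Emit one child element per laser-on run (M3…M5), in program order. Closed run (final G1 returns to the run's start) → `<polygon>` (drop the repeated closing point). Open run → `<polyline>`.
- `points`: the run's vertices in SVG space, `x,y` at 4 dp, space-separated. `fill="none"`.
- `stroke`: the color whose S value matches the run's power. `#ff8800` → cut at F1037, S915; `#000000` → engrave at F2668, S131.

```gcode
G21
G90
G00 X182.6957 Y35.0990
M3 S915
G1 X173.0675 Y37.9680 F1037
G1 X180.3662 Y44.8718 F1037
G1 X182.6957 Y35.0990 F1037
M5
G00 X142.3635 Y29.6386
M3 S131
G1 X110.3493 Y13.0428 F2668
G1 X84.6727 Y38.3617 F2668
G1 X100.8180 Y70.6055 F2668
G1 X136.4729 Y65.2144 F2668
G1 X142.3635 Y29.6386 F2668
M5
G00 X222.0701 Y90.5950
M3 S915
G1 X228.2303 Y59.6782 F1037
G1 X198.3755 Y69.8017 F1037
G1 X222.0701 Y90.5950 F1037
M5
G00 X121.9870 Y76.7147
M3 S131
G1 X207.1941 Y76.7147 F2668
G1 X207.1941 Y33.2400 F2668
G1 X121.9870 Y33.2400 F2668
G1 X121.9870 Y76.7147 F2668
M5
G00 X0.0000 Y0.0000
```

<svg xmlns="http://www.w3.org/2000/svg" width="364.6216mm" height="97.9223mm" viewBox="0 0 364.6216 97.9223">
  <polygon points="182.6957,62.8233 173.0675,59.9543 180.3662,53.0505" fill="none" stroke="#ff8800"/>
  <polygon points="142.3635,68.2837 110.3493,84.8795 84.6727,59.5606 100.8180,27.3168 136.4729,32.7079" fill="none" stroke="#000000"/>
  <polygon points="222.0701,7.3273 228.2303,38.2441 198.3755,28.1206" fill="none" stroke="#ff8800"/>
  <polygon points="121.9870,21.2076 207.1941,21.2076 207.1941,64.6823 121.9870,64.6823" fill="none" stroke="#000000"/>
</svg>

Each laser-on run becomes one SVG element. Flip Y back into SVG space with y_svg = 97.9223 − y_machine.

Run 1: power S915 maps to stroke `#ff8800` (cut). The run returns to its start, so emit a `<polygon>` with points (Y-flipped): 182.6957,62.8233 173.0675,59.9543 180.3662,53.0505.

Run 2: S131 ⇒ engrave layer `#000000`. The run returns to its start, so emit a `<polygon>` with points (Y-flipped): 142.3635,68.2837 110.3493,84.8795 84.6727,59.5606 100.8180,27.3168 136.4729,32.7079.

Run 3: power S915 maps to stroke `#ff8800` (cut). The run returns to its start, so emit a `<polygon>` with points (Y-flipped): 222.0701,7.3273 228.2303,38.2441 198.3755,28.1206.

Run 4: the run's S131 means `#000000` (engrave). The run returns to its start, so emit a `<polygon>` with points (Y-flipped): 121.9870,21.2076 207.1941,21.2076 207.1941,64.6823 121.9870,64.6823.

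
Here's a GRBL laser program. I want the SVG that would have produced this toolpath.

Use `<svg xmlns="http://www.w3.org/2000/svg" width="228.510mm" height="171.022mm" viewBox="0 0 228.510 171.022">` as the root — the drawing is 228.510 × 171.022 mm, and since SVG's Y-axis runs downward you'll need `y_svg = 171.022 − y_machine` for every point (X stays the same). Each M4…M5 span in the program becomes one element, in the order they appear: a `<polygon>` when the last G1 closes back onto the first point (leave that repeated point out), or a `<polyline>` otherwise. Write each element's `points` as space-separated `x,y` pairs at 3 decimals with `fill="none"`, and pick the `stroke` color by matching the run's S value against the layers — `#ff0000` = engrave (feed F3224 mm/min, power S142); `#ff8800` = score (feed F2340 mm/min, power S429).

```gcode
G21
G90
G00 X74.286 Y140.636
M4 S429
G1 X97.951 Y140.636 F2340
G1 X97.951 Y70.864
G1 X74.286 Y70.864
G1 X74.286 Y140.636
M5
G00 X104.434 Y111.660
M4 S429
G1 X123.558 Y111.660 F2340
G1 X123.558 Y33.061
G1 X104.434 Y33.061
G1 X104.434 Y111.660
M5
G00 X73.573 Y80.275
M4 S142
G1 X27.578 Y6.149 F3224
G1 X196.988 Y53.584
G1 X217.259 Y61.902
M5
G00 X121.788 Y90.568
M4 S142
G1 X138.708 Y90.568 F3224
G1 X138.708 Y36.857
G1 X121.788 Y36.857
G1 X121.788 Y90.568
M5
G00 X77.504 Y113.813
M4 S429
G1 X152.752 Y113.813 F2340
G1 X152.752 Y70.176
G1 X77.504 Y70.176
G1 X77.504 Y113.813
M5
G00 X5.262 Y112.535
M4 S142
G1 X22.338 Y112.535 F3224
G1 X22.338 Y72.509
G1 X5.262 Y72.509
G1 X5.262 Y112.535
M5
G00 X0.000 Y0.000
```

<svg xmlns="http://www.w3.org/2000/svg" width="228.510mm" height="171.022mm" viewBox="0 0 228.510 171.022">
  <polygon points="74.286,30.386 97.951,30.386 97.951,100.158 74.286,100.158" fill="none" stroke="#ff8800"/>
  <polygon points="104.434,59.362 123.558,59.362 123.558,137.961 104.434,137.961" fill="none" stroke="#ff8800"/>
  <polyline points="73.573,90.747 27.578,164.873 196.988,117.438 217.259,109.120" fill="none" stroke="#ff0000"/>
  <polygon points="121.788,80.454 138.708,80.454 138.708,134.165 121.788,134.165" fill="none" stroke="#ff0000"/>
  <polygon points="77.504,57.209 152.752,57.209 152.752,100.846 77.504,100.846" fill="none" stroke="#ff8800"/>
  <polygon points="5.262,58.487 22.338,58.487 22.338,98.513 5.262,98.513" fill="none" stroke="#ff0000"/>
</svg>

y_svg = 171.022 − y_m.

[1] S429→`#ff8800` (score); closed run; points: 74.286,30.386 97.951,30.386 97.951,100.158 74.286,100.158

[2] S429→`#ff8800` (score); closed run; points: 104.434,59.362 123.558,59.362 123.558,137.961 104.434,137.961

[3] S142→`#ff0000` (engrave); open run; points: 73.573,90.747 27.578,164.873 196.988,117.438 217.259,109.120

[4] S142→`#ff0000` (engrave); closed run; points: 121.788,80.454 138.708,80.454 138.708,134.165 121.788,134.165

[5] S429→`#ff8800` (score); closed run; points: 77.504,57.209 152.752,57.209 152.752,100.846 77.504,100.846

[6] S142→`#ff0000` (engrave); closed run; points: 5.262,58.487 22.338,58.487 22.338,98.513 5.262,98.513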